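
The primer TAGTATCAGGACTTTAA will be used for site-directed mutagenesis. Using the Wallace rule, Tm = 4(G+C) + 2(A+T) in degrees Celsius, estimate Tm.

44°C

Counting bases: G=3, C=2, A=6, T=6
So N_AT = 12 and N_GC = 5.
Tm = 2(12) + 4(5) = 24 + 20 = 44°C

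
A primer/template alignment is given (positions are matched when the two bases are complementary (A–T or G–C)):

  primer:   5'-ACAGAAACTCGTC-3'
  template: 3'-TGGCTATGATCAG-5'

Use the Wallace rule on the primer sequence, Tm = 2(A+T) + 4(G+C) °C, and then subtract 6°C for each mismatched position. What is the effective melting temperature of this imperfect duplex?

Primer base counts: A=5, T=2, G=2, C=4 → A+T=7, G+C=6
Perfect-match Tm = 2(7) + 4(6) = 14 + 24 = 38°C
Mismatches (positions where the bases are not complementary): 3 (at positions 3, 6, 10)
Effective Tm = 38 − 3×6 = 38 − 18 = 20°C

20°C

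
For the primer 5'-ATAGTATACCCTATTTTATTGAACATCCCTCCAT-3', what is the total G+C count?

11

Base counts: C=9, T=13, A=10, G=2
G+C = 2 + 9 = 11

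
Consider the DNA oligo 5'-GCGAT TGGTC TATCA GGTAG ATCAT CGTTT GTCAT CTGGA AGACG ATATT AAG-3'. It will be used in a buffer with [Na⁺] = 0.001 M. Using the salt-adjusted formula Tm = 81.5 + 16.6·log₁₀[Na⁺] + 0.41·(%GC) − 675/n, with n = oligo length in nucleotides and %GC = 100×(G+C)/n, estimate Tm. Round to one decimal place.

36.0°C

Length n = 53. C=8, T=17, G=14, A=14
G+C = 22, so %GC = 22/53 × 100 = 41.509%
Salt term: 16.6 × (-3) = -49.8
GC term: 0.41 × 41.509 = 17.019; length term: −675/53 = −12.736
Tm = 81.5 + (-49.8) + 17.019 − 12.736 = 35.983 → 36.0°C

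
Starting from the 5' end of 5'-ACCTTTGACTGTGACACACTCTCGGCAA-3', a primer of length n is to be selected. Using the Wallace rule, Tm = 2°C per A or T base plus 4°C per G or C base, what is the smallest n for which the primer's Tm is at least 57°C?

First 19 bases: ACCTTTGACTGTGACACAC → Tm = 56°C (< 57°C)
First 20 bases: ACCTTTGACTGTGACACACT → Tm = 58°C (≥ 57°C)
Since every base adds ≥2°C, Tm only increases with n, so the threshold is first crossed at n = 20.

n = 20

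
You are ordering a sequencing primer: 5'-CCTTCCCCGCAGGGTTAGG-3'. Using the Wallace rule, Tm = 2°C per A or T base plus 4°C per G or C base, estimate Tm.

64°C

Base counts: G=6, T=4, A=2, C=7
AT pairs contribute 6, GC pairs contribute 13.
Tm = 4·13 + 2·6 = 52 + 12 = 64°C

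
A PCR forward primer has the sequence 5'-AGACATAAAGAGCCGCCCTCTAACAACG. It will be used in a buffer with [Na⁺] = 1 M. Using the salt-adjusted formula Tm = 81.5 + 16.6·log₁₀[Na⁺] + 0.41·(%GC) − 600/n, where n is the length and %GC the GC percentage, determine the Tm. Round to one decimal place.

Length n = 28. G=5, T=3, A=11, C=9
G+C = 14, so %GC = 14/28 × 100 = 50%
Salt term: 16.6 × (0) = 0
GC term: 0.41 × 50 = 20.5; length term: −600/28 = −21.429
Tm = 81.5 + (0) + 20.5 − 21.429 = 80.571 → 80.6°C

80.6°C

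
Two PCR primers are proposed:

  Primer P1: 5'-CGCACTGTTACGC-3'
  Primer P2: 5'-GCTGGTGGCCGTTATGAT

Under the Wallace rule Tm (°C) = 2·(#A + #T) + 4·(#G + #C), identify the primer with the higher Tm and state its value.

Primer P1: A+T=5, G+C=8 → Tm = 2(5)+4(8) = 42°C
Primer P2: A+T=8, G+C=10 → Tm = 2(8)+4(10) = 56°C
42°C vs 56°C → primer P2 is higher.

Primer P2, 56°C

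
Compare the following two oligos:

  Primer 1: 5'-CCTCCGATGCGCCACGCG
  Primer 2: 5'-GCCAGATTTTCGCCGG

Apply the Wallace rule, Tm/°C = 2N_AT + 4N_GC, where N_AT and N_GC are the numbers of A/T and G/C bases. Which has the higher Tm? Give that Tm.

Primer 1, 64°C

Primer 1: A+T=4, G+C=14 → Tm = 2(4)+4(14) = 64°C
Primer 2: A+T=6, G+C=10 → Tm = 2(6)+4(10) = 52°C
64°C vs 52°C → primer 1 is higher.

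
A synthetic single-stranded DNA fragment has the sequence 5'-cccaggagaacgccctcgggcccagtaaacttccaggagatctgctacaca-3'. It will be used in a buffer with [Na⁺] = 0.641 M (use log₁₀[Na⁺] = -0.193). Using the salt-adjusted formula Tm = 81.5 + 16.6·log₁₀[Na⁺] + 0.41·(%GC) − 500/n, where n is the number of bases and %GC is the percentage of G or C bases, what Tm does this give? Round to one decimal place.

92.6°C

Length n = 51. Counting bases: A=14, G=12, C=18, T=7
G+C = 30, so %GC = 30/51 × 100 = 58.824%
Salt term: 16.6 × (-0.193) = -3.204
GC term: 0.41 × 58.824 = 24.118; length term: −500/51 = −9.804
Tm = 81.5 + (-3.204) + 24.118 − 9.804 = 92.61 → 92.6°C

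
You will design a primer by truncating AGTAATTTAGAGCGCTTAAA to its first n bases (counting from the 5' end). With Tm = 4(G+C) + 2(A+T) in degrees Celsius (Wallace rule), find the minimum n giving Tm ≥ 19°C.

First 8 bases: AGTAATTT → Tm = 18°C (< 19°C)
First 9 bases: AGTAATTTA → Tm = 20°C (≥ 19°C)
Since every base adds ≥2°C, Tm only increases with n, so the threshold is first crossed at n = 9.

n = 9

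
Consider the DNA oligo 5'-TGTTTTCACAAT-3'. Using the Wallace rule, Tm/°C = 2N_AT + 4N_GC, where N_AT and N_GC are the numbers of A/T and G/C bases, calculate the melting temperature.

Counting bases: G=1, T=6, C=2, A=3
A+T = 9, G+C = 3
Tm = 4·3 + 2·9 = 12 + 18 = 30°C

30°C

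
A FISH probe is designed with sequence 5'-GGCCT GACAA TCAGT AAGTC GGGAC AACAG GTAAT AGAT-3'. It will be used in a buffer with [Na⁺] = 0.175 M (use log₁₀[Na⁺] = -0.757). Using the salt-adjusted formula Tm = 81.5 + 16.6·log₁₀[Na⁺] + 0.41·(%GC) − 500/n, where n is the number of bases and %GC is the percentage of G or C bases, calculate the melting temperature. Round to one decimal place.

Length n = 39. Base counts: C=7, G=11, T=7, A=14
G+C = 18, so %GC = 18/39 × 100 = 46.154%
Salt term: 16.6 × (-0.757) = -12.566
GC term: 0.41 × 46.154 = 18.923; length term: −500/39 = −12.821
Tm = 81.5 + (-12.566) + 18.923 − 12.821 = 75.036 → 75.0°C

75.0°C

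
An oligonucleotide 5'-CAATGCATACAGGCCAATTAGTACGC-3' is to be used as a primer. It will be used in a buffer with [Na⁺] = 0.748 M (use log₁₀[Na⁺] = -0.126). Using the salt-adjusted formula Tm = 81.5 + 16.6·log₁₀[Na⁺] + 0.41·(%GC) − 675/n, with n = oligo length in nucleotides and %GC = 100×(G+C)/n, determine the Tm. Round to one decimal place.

72.4°C

Length n = 26. Scanning the sequence gives A=9, G=5, C=7, T=5.
G+C = 12, so %GC = 12/26 × 100 = 46.154%
Salt term: 16.6 × (-0.126) = -2.092
GC term: 0.41 × 46.154 = 18.923; length term: −675/26 = −25.962
Tm = 81.5 + (-2.092) + 18.923 − 25.962 = 72.369 → 72.4°C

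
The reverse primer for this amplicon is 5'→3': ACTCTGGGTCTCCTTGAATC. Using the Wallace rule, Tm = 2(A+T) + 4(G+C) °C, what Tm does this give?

60°C

Base counts: C=6, G=4, T=7, A=3
So N_AT = 10 and N_GC = 10.
Tm = 2(10) + 4(10) = 20 + 40 = 60°C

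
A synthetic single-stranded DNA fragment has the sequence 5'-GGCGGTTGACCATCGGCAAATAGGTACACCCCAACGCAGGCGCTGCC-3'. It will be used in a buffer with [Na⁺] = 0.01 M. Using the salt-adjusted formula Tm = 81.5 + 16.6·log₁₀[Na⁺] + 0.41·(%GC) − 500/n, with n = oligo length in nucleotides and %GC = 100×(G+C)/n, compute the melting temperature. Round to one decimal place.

63.8°C

Length n = 47. Scanning the sequence gives G=14, C=16, A=11, T=6.
G+C = 30, so %GC = 30/47 × 100 = 63.83%
Salt term: 16.6 × (-2) = -33.2
GC term: 0.41 × 63.83 = 26.17; length term: −500/47 = −10.638
Tm = 81.5 + (-33.2) + 26.17 − 10.638 = 63.832 → 63.8°C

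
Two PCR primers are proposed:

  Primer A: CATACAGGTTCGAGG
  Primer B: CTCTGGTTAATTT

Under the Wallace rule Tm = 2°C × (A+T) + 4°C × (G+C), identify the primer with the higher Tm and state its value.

Primer A, 46°C

Primer A: A+T=7, G+C=8 → Tm = 2(7)+4(8) = 46°C
Primer B: A+T=9, G+C=4 → Tm = 2(9)+4(4) = 34°C
46°C vs 34°C → primer A is higher.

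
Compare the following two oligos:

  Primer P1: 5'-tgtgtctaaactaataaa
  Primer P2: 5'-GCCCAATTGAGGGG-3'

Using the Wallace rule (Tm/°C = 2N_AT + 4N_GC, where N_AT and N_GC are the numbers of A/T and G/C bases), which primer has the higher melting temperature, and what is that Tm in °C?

Primer P1: A+T=14, G+C=4 → Tm = 2(14)+4(4) = 44°C
Primer P2: A+T=5, G+C=9 → Tm = 2(5)+4(9) = 46°C
44°C vs 46°C → primer P2 is higher.

Primer P2, 46°C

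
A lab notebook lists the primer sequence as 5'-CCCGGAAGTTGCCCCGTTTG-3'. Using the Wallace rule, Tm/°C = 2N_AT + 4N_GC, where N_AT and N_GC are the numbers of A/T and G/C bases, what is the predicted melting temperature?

66°C

Base counts: G=6, C=7, A=2, T=5
AT pairs contribute 7, GC pairs contribute 13.
Tm = 2(7) + 4(13) = 14 + 52 = 66°C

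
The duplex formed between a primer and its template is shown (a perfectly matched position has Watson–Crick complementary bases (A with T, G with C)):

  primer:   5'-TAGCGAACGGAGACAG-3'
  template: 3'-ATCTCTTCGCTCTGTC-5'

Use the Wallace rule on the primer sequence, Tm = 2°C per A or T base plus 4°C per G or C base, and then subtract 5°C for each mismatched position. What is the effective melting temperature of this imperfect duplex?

Primer base counts: A=6, T=1, G=6, C=3 → A+T=7, G+C=9
Perfect-match Tm = 2(7) + 4(9) = 14 + 36 = 50°C
Mismatches (positions where the bases are not complementary): 3 (at positions 4, 8, 9)
Effective Tm = 50 − 3×5 = 50 − 15 = 35°C

35°C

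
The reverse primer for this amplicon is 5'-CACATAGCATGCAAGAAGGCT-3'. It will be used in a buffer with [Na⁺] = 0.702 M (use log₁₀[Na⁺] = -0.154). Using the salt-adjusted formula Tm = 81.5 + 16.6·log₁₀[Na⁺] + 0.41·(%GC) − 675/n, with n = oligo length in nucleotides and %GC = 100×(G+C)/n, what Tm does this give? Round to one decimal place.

Length n = 21. Counting bases: T=3, G=5, C=5, A=8
G+C = 10, so %GC = 10/21 × 100 = 47.619%
Salt term: 16.6 × (-0.154) = -2.556
GC term: 0.41 × 47.619 = 19.524; length term: −675/21 = −32.143
Tm = 81.5 + (-2.556) + 19.524 − 32.143 = 66.325 → 66.3°C

66.3°C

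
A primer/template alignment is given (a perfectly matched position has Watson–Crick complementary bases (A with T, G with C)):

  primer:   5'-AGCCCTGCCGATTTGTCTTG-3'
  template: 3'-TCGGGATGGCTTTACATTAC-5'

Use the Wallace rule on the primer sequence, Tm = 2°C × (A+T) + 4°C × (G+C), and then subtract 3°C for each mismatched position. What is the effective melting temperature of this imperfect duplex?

Primer base counts: A=2, T=7, G=5, C=6 → A+T=9, G+C=11
Perfect-match Tm = 2(9) + 4(11) = 18 + 44 = 62°C
Mismatches (positions where the bases are not complementary): 5 (at positions 7, 12, 13, 17, 18)
Effective Tm = 62 − 5×3 = 62 − 15 = 47°C

47°C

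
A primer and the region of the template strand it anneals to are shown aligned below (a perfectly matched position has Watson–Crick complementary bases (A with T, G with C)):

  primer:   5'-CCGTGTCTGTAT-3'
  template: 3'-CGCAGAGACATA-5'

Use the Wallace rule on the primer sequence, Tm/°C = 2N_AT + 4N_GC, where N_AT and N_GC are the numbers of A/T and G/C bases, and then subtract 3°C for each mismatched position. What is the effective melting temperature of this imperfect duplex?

30°C

Primer base counts: A=1, T=5, G=3, C=3 → A+T=6, G+C=6
Perfect-match Tm = 2(6) + 4(6) = 12 + 24 = 36°C
Mismatches (positions where the bases are not complementary): 2 (at positions 1, 5)
Effective Tm = 36 − 2×3 = 36 − 6 = 30°C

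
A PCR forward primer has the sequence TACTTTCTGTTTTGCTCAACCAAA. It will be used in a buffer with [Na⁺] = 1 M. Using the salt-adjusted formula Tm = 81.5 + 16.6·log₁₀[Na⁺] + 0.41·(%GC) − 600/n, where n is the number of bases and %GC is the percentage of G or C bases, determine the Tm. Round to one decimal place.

Length n = 24. Scanning the sequence gives A=6, C=6, G=2, T=10.
G+C = 8, so %GC = 8/24 × 100 = 33.333%
Salt term: 16.6 × (0) = 0
GC term: 0.41 × 33.333 = 13.667; length term: −600/24 = −25
Tm = 81.5 + (0) + 13.667 − 25 = 70.167 → 70.2°C

70.2°C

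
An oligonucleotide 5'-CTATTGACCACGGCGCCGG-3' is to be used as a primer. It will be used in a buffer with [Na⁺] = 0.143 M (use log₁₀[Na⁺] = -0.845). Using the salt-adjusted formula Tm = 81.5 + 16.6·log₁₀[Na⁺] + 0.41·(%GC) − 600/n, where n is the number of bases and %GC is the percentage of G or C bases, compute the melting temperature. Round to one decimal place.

63.9°C

Length n = 19. Counting bases: A=3, C=7, G=6, T=3
G+C = 13, so %GC = 13/19 × 100 = 68.421%
Salt term: 16.6 × (-0.845) = -14.027
GC term: 0.41 × 68.421 = 28.053; length term: −600/19 = −31.579
Tm = 81.5 + (-14.027) + 28.053 − 31.579 = 63.947 → 63.9°C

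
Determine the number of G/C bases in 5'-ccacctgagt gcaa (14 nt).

8

Scanning the sequence gives G=3, T=2, C=5, A=4.
Total G or C: 3 + 5 = 8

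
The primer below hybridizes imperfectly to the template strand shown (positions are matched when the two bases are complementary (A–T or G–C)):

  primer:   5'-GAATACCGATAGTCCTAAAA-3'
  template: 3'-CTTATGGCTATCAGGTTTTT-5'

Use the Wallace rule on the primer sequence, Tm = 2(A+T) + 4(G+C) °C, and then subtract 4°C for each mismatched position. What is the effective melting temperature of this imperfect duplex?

50°C

Primer base counts: A=9, T=4, G=3, C=4 → A+T=13, G+C=7
Perfect-match Tm = 2(13) + 4(7) = 26 + 28 = 54°C
Mismatches (positions where the bases are not complementary): 1 (at position 16)
Effective Tm = 54 − 1×4 = 54 − 4 = 50°C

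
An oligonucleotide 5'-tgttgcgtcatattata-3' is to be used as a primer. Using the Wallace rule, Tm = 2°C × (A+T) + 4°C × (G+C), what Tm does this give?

44°C

Counting bases: T=8, G=3, A=4, C=2
A+T = 12, G+C = 5
Tm = 4·5 + 2·12 = 20 + 24 = 44°C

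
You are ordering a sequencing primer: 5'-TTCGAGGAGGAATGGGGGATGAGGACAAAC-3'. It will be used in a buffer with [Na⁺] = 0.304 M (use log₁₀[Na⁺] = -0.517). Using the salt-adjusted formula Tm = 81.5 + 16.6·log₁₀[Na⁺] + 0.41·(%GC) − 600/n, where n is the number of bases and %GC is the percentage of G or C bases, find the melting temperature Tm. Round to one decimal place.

74.8°C

Length n = 30. A=10, T=4, G=13, C=3
G+C = 16, so %GC = 16/30 × 100 = 53.333%
Salt term: 16.6 × (-0.517) = -8.582
GC term: 0.41 × 53.333 = 21.867; length term: −600/30 = −20
Tm = 81.5 + (-8.582) + 21.867 − 20 = 74.785 → 74.8°C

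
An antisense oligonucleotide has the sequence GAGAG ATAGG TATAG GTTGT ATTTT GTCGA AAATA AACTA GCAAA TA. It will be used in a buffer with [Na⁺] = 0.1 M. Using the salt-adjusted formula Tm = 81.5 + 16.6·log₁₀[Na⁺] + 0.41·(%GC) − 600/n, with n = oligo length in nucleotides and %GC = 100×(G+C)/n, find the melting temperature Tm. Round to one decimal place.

Length n = 47. Counting bases: A=19, T=14, C=3, G=11
G+C = 14, so %GC = 14/47 × 100 = 29.787%
Salt term: 16.6 × (-1) = -16.6
GC term: 0.41 × 29.787 = 12.213; length term: −600/47 = −12.766
Tm = 81.5 + (-16.6) + 12.213 − 12.766 = 64.347 → 64.3°C

64.3°C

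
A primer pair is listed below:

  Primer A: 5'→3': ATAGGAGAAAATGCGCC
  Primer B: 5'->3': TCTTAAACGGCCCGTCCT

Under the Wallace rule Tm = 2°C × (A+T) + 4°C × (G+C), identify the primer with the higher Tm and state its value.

Primer B, 56°C

Primer A: A+T=9, G+C=8 → Tm = 2(9)+4(8) = 50°C
Primer B: A+T=8, G+C=10 → Tm = 2(8)+4(10) = 56°C
50°C vs 56°C → primer B is higher.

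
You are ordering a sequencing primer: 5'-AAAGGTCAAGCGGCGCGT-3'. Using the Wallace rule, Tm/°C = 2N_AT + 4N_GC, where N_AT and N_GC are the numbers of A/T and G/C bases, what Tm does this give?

Counting bases: T=2, G=7, C=4, A=5
AT pairs contribute 7, GC pairs contribute 11.
Tm = 4·11 + 2·7 = 44 + 14 = 58°C

58°C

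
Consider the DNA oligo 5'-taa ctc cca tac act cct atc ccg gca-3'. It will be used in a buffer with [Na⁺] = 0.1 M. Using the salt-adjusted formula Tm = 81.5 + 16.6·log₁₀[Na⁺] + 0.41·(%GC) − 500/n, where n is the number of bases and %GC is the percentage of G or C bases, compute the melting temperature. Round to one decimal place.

Length n = 27. Counting bases: T=6, G=2, A=7, C=12
G+C = 14, so %GC = 14/27 × 100 = 51.852%
Salt term: 16.6 × (-1) = -16.6
GC term: 0.41 × 51.852 = 21.259; length term: −500/27 = −18.519
Tm = 81.5 + (-16.6) + 21.259 − 18.519 = 67.64 → 67.6°C

67.6°C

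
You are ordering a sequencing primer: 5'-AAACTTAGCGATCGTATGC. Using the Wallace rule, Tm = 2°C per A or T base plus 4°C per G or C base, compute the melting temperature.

54°C

Scanning the sequence gives G=4, T=5, C=4, A=6.
A+T = 11, G+C = 8
Tm = 2(11) + 4(8) = 22 + 32 = 54°C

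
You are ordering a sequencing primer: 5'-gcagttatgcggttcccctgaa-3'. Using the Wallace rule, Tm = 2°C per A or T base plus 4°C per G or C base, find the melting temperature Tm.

68°C

Counting bases: T=6, G=6, C=6, A=4
AT pairs contribute 10, GC pairs contribute 12.
Tm = 4·12 + 2·10 = 48 + 20 = 68°C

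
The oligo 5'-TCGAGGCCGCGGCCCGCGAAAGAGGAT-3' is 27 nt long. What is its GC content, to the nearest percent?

70%

Scanning the sequence gives G=11, T=2, C=8, A=6.
G+C = 11 + 8 = 19 out of 27 bases
%GC = 19/27 × 100 = 70.37% ≈ 70%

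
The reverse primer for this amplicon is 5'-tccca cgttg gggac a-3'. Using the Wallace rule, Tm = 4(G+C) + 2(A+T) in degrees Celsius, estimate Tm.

Scanning the sequence gives G=5, A=3, T=3, C=5.
AT pairs contribute 6, GC pairs contribute 10.
Tm = 2×6 + 4×10 = 52°C

52°C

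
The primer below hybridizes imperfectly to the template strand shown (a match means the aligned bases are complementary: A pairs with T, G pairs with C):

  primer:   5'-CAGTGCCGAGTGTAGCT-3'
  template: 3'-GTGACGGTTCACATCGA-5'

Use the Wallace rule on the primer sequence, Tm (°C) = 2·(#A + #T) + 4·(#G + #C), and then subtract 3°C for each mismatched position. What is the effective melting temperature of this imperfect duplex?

48°C

Primer base counts: A=3, T=4, G=6, C=4 → A+T=7, G+C=10
Perfect-match Tm = 2(7) + 4(10) = 14 + 40 = 54°C
Mismatches (positions where the bases are not complementary): 2 (at positions 3, 8)
Effective Tm = 54 − 2×3 = 54 − 6 = 48°C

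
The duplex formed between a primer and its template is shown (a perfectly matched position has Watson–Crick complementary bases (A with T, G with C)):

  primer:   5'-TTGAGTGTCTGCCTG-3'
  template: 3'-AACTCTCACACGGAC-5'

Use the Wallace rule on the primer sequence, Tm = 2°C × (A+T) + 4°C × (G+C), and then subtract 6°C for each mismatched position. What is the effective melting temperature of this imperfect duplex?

Primer base counts: A=1, T=6, G=5, C=3 → A+T=7, G+C=8
Perfect-match Tm = 2(7) + 4(8) = 14 + 32 = 46°C
Mismatches (positions where the bases are not complementary): 2 (at positions 6, 9)
Effective Tm = 46 − 2×6 = 46 − 12 = 34°C

34°C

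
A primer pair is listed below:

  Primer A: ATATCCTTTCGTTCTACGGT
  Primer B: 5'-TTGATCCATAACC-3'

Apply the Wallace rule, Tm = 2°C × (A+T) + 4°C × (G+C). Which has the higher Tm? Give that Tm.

Primer A, 56°C

Primer A: A+T=12, G+C=8 → Tm = 2(12)+4(8) = 56°C
Primer B: A+T=8, G+C=5 → Tm = 2(8)+4(5) = 36°C
56°C vs 36°C → primer A is higher.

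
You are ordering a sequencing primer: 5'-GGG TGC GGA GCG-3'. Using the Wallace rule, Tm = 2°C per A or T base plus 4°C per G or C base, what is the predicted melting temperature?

G=8, C=2, T=1, A=1
So N_AT = 2 and N_GC = 10.
Tm = 4·10 + 2·2 = 40 + 4 = 44°C

44°C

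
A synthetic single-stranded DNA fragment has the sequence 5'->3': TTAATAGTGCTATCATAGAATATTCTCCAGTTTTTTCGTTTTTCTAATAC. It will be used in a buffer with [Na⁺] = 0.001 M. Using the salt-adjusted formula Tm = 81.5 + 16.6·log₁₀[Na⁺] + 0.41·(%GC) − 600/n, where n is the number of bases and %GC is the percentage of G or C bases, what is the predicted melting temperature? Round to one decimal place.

Length n = 50. Base counts: T=24, G=5, C=8, A=13
G+C = 13, so %GC = 13/50 × 100 = 26%
Salt term: 16.6 × (-3) = -49.8
GC term: 0.41 × 26 = 10.66; length term: −600/50 = −12
Tm = 81.5 + (-49.8) + 10.66 − 12 = 30.36 → 30.4°C

30.4°C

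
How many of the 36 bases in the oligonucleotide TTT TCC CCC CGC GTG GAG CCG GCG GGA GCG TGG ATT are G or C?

25

C=11, T=8, G=14, A=3
G+C = 14 + 11 = 25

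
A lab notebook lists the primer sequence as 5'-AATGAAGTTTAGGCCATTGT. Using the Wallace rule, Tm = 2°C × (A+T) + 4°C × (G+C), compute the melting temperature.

54°C

Base counts: C=2, G=5, A=6, T=7
A+T = 13, G+C = 7
Tm = 4·7 + 2·13 = 28 + 26 = 54°C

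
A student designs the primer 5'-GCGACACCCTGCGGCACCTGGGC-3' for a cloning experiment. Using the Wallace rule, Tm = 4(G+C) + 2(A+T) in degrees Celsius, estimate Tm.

82°C

C=10, G=8, T=2, A=3
AT pairs contribute 5, GC pairs contribute 18.
Tm = 2×5 + 4×18 = 82°C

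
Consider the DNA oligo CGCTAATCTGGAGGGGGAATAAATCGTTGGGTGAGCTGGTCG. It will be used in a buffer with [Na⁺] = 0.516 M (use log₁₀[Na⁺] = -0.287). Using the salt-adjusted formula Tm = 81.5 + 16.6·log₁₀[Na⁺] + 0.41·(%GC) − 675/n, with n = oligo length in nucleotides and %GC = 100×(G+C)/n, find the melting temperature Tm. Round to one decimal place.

83.1°C

Length n = 42. Counting bases: C=6, G=17, A=9, T=10
G+C = 23, so %GC = 23/42 × 100 = 54.762%
Salt term: 16.6 × (-0.287) = -4.764
GC term: 0.41 × 54.762 = 22.452; length term: −675/42 = −16.071
Tm = 81.5 + (-4.764) + 22.452 − 16.071 = 83.117 → 83.1°C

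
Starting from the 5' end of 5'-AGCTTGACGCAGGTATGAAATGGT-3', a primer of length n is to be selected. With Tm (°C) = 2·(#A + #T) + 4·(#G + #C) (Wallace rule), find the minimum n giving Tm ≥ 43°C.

First 13 bases: AGCTTGACGCAGG → Tm = 42°C (< 43°C)
First 14 bases: AGCTTGACGCAGGT → Tm = 44°C (≥ 43°C)
Since every base adds ≥2°C, Tm only increases with n, so the threshold is first crossed at n = 14.

n = 14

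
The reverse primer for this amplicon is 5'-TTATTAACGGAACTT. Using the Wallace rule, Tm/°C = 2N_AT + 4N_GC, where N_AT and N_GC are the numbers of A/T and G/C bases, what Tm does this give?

Counting bases: A=5, G=2, T=6, C=2
A+T = 11, G+C = 4
Tm = 2(11) + 4(4) = 22 + 16 = 38°C

38°C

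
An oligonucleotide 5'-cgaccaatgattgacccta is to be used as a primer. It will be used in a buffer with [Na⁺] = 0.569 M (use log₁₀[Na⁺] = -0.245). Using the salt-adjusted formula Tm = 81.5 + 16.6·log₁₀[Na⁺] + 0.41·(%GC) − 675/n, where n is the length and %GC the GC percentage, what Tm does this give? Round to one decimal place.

Length n = 19. T=4, C=6, G=3, A=6
G+C = 9, so %GC = 9/19 × 100 = 47.368%
Salt term: 16.6 × (-0.245) = -4.067
GC term: 0.41 × 47.368 = 19.421; length term: −675/19 = −35.526
Tm = 81.5 + (-4.067) + 19.421 − 35.526 = 61.328 → 61.3°C

61.3°C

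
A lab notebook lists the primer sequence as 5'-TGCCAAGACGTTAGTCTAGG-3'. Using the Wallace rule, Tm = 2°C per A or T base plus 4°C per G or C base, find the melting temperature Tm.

60°C

G=6, A=5, C=4, T=5
A+T = 10, G+C = 10
Tm = 4·10 + 2·10 = 40 + 20 = 60°C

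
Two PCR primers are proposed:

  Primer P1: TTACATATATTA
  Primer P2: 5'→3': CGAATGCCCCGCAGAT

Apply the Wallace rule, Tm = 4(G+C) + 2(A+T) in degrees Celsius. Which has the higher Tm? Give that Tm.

Primer P2, 52°C

Primer P1: A+T=11, G+C=1 → Tm = 2(11)+4(1) = 26°C
Primer P2: A+T=6, G+C=10 → Tm = 2(6)+4(10) = 52°C
26°C vs 52°C → primer P2 is higher.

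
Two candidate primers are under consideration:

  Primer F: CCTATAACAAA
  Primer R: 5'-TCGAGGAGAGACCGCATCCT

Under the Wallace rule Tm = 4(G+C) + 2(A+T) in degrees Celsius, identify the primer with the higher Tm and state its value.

Primer R, 64°C

Primer F: A+T=8, G+C=3 → Tm = 2(8)+4(3) = 28°C
Primer R: A+T=8, G+C=12 → Tm = 2(8)+4(12) = 64°C
28°C vs 64°C → primer R is higher.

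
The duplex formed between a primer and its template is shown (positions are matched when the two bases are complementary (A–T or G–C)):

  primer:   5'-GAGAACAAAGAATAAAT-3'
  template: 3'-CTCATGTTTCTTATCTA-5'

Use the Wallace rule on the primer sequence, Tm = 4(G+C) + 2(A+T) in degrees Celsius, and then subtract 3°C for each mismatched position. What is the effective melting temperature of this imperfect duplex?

Primer base counts: A=11, T=2, G=3, C=1 → A+T=13, G+C=4
Perfect-match Tm = 2(13) + 4(4) = 26 + 16 = 42°C
Mismatches (positions where the bases are not complementary): 2 (at positions 4, 15)
Effective Tm = 42 − 2×3 = 42 − 6 = 36°C

36°C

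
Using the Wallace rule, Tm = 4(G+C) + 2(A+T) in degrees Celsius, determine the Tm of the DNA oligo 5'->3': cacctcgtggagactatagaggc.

72°C

G=7, A=6, T=4, C=6
AT pairs contribute 10, GC pairs contribute 13.
Tm = 2×10 + 4×13 = 72°C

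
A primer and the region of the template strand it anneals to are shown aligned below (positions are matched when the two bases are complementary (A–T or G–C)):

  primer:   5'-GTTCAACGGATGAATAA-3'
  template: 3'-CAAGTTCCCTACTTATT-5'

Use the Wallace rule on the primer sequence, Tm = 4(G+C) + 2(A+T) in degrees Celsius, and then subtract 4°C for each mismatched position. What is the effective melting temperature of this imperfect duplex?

42°C

Primer base counts: A=7, T=4, G=4, C=2 → A+T=11, G+C=6
Perfect-match Tm = 2(11) + 4(6) = 22 + 24 = 46°C
Mismatches (positions where the bases are not complementary): 1 (at position 7)
Effective Tm = 46 − 1×4 = 46 − 4 = 42°C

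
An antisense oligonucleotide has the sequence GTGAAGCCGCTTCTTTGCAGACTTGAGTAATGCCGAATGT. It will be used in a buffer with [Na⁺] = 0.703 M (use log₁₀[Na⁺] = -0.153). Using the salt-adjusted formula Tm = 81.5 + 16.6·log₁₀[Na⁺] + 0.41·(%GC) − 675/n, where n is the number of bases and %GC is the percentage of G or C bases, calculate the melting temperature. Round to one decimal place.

Length n = 40. G=11, C=8, A=9, T=12
G+C = 19, so %GC = 19/40 × 100 = 47.5%
Salt term: 16.6 × (-0.153) = -2.54
GC term: 0.41 × 47.5 = 19.475; length term: −675/40 = −16.875
Tm = 81.5 + (-2.54) + 19.475 − 16.875 = 81.56 → 81.6°C

81.6°C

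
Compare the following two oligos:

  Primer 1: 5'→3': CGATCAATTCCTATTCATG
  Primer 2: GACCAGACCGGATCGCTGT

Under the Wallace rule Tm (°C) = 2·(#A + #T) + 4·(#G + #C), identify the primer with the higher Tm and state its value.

Primer 2, 62°C

Primer 1: A+T=12, G+C=7 → Tm = 2(12)+4(7) = 52°C
Primer 2: A+T=7, G+C=12 → Tm = 2(7)+4(12) = 62°C
52°C vs 62°C → primer 2 is higher.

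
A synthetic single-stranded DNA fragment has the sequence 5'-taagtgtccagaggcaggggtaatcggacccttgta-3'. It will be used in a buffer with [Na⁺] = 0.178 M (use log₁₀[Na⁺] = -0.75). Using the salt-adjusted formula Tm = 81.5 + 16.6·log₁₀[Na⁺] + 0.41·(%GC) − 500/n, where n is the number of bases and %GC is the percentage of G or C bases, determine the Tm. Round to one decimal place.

Length n = 36. Base counts: G=12, A=9, T=8, C=7
G+C = 19, so %GC = 19/36 × 100 = 52.778%
Salt term: 16.6 × (-0.75) = -12.45
GC term: 0.41 × 52.778 = 21.639; length term: −500/36 = −13.889
Tm = 81.5 + (-12.45) + 21.639 − 13.889 = 76.8 → 76.8°C

76.8°C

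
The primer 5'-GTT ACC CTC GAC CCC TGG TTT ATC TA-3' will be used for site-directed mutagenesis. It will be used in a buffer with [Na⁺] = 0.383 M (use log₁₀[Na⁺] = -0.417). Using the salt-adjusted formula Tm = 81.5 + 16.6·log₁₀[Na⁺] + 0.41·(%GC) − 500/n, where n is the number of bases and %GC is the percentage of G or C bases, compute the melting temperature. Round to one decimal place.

75.8°C

Length n = 26. Scanning the sequence gives G=4, C=9, T=9, A=4.
G+C = 13, so %GC = 13/26 × 100 = 50%
Salt term: 16.6 × (-0.417) = -6.922
GC term: 0.41 × 50 = 20.5; length term: −500/26 = −19.231
Tm = 81.5 + (-6.922) + 20.5 − 19.231 = 75.847 → 75.8°C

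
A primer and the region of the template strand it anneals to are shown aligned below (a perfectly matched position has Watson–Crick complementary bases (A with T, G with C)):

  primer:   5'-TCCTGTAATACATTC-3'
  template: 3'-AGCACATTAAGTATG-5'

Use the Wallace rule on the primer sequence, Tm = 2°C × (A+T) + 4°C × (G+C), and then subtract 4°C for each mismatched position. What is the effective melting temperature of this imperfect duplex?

Primer base counts: A=4, T=6, G=1, C=4 → A+T=10, G+C=5
Perfect-match Tm = 2(10) + 4(5) = 20 + 20 = 40°C
Mismatches (positions where the bases are not complementary): 3 (at positions 3, 10, 14)
Effective Tm = 40 − 3×4 = 40 − 12 = 28°C

28°C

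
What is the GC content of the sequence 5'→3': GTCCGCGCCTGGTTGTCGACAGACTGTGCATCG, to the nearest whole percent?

G=11, A=4, T=8, C=10
G+C = 11 + 10 = 21 out of 33 bases
%GC = 21/33 × 100 = 63.64% ≈ 64%

64%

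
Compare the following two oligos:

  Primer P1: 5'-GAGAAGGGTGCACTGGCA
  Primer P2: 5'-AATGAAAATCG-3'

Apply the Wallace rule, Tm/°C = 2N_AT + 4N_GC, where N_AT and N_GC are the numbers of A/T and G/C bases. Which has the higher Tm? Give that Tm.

Primer P1: A+T=7, G+C=11 → Tm = 2(7)+4(11) = 58°C
Primer P2: A+T=8, G+C=3 → Tm = 2(8)+4(3) = 28°C
58°C vs 28°C → primer P1 is higher.

Primer P1, 58°C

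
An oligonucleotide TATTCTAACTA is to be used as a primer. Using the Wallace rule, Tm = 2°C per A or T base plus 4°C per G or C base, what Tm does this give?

Counting bases: A=4, G=0, T=5, C=2
A+T = 9, G+C = 2
Tm = 2×9 + 4×2 = 26°C

26°C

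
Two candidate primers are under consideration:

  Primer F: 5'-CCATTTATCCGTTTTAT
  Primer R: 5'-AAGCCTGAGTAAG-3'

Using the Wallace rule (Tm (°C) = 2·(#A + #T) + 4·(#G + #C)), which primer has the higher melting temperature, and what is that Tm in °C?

Primer F: A+T=12, G+C=5 → Tm = 2(12)+4(5) = 44°C
Primer R: A+T=7, G+C=6 → Tm = 2(7)+4(6) = 38°C
44°C vs 38°C → primer F is higher.

Primer F, 44°C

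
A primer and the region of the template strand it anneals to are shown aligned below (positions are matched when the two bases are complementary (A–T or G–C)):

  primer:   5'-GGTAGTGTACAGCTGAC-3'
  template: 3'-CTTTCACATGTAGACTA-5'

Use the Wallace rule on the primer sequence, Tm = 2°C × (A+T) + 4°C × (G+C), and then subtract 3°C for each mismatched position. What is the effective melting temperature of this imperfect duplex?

Primer base counts: A=4, T=4, G=6, C=3 → A+T=8, G+C=9
Perfect-match Tm = 2(8) + 4(9) = 16 + 36 = 52°C
Mismatches (positions where the bases are not complementary): 4 (at positions 2, 3, 12, 17)
Effective Tm = 52 − 4×3 = 52 − 12 = 40°C

40°C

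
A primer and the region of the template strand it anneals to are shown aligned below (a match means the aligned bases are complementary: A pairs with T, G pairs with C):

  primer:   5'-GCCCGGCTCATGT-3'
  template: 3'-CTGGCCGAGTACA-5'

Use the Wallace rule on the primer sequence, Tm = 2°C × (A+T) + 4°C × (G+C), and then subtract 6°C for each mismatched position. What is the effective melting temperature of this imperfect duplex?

38°C

Primer base counts: A=1, T=3, G=4, C=5 → A+T=4, G+C=9
Perfect-match Tm = 2(4) + 4(9) = 8 + 36 = 44°C
Mismatches (positions where the bases are not complementary): 1 (at position 2)
Effective Tm = 44 − 1×6 = 44 − 6 = 38°C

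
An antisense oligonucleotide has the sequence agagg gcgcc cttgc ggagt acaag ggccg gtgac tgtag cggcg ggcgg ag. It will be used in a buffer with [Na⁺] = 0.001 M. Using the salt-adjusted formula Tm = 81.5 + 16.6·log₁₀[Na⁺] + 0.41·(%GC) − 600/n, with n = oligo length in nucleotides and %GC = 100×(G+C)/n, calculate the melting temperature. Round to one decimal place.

Length n = 52. Scanning the sequence gives G=25, C=12, T=6, A=9.
G+C = 37, so %GC = 37/52 × 100 = 71.154%
Salt term: 16.6 × (-3) = -49.8
GC term: 0.41 × 71.154 = 29.173; length term: −600/52 = −11.538
Tm = 81.5 + (-49.8) + 29.173 − 11.538 = 49.335 → 49.3°C

49.3°C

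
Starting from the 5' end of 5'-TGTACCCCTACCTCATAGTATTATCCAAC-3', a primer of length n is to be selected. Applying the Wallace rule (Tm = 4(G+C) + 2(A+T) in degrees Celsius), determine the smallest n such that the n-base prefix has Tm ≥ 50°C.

First 16 bases: TGTACCCCTACCTCAT → Tm = 48°C (< 50°C)
First 17 bases: TGTACCCCTACCTCATA → Tm = 50°C (≥ 50°C)
Since every base adds ≥2°C, Tm only increases with n, so the threshold is first crossed at n = 17.

n = 17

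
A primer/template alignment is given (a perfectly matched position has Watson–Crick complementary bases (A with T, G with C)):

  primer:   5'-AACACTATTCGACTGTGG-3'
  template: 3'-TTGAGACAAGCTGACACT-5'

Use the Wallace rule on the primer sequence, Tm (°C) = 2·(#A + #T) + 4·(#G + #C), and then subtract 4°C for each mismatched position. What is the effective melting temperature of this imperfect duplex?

Primer base counts: A=5, T=5, G=4, C=4 → A+T=10, G+C=8
Perfect-match Tm = 2(10) + 4(8) = 20 + 32 = 52°C
Mismatches (positions where the bases are not complementary): 3 (at positions 4, 7, 18)
Effective Tm = 52 − 3×4 = 52 − 12 = 40°C

40°C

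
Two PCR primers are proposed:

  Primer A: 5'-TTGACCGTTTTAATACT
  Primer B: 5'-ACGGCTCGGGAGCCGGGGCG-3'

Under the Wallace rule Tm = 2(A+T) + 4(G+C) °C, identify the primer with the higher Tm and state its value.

Primer B, 74°C

Primer A: A+T=12, G+C=5 → Tm = 2(12)+4(5) = 44°C
Primer B: A+T=3, G+C=17 → Tm = 2(3)+4(17) = 74°C
44°C vs 74°C → primer B is higher.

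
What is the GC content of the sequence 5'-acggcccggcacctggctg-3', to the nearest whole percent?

79%

Scanning the sequence gives A=2, G=7, C=8, T=2.
G+C = 7 + 8 = 15 out of 19 bases
%GC = 15/19 × 100 = 78.95% ≈ 79%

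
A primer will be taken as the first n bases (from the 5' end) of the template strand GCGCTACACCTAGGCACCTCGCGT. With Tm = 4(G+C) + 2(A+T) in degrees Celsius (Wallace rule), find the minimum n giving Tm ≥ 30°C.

First 8 bases: GCGCTACA → Tm = 26°C (< 30°C)
First 9 bases: GCGCTACAC → Tm = 30°C (≥ 30°C)
Each additional base adds 2°C (A/T) or 4°C (G/C), so Tm is non-decreasing in n; n = 9 is the first length to reach 30°C.

n = 9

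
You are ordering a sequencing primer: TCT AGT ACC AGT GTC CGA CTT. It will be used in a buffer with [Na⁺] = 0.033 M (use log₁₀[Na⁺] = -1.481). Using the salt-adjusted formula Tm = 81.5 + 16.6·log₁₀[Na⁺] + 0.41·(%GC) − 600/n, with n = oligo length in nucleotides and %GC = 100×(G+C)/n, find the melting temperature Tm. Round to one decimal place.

47.9°C

Length n = 21. Scanning the sequence gives T=7, A=4, C=6, G=4.
G+C = 10, so %GC = 10/21 × 100 = 47.619%
Salt term: 16.6 × (-1.481) = -24.585
GC term: 0.41 × 47.619 = 19.524; length term: −600/21 = −28.571
Tm = 81.5 + (-24.585) + 19.524 − 28.571 = 47.868 → 47.9°C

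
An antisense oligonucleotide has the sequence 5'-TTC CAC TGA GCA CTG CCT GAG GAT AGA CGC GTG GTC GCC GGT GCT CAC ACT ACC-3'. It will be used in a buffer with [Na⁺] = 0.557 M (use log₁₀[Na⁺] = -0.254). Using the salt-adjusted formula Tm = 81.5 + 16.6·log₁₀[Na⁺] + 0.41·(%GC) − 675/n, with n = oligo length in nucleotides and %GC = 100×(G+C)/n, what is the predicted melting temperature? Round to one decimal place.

Length n = 54. Counting bases: G=15, T=11, C=18, A=10
G+C = 33, so %GC = 33/54 × 100 = 61.111%
Salt term: 16.6 × (-0.254) = -4.216
GC term: 0.41 × 61.111 = 25.056; length term: −675/54 = −12.5
Tm = 81.5 + (-4.216) + 25.056 − 12.5 = 89.84 → 89.8°C

89.8°C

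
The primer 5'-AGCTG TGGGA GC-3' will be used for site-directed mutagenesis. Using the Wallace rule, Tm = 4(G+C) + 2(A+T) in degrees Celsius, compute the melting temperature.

Base counts: T=2, C=2, G=6, A=2
A+T = 4, G+C = 8
Tm = 4·8 + 2·4 = 32 + 8 = 40°C

40°C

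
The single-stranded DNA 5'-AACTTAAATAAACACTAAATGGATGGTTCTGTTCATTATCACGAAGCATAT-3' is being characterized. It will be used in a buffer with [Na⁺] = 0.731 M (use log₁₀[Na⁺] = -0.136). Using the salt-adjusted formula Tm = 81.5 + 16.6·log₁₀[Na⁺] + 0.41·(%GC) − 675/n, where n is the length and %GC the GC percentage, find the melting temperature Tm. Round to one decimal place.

Length n = 51. C=8, G=7, T=16, A=20
G+C = 15, so %GC = 15/51 × 100 = 29.412%
Salt term: 16.6 × (-0.136) = -2.258
GC term: 0.41 × 29.412 = 12.059; length term: −675/51 = −13.235
Tm = 81.5 + (-2.258) + 12.059 − 13.235 = 78.066 → 78.1°C

78.1°C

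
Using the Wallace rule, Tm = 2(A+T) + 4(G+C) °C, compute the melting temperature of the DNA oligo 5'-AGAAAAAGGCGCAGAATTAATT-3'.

Counting bases: C=2, T=4, G=5, A=11
So N_AT = 15 and N_GC = 7.
Tm = 2×15 + 4×7 = 58°C

58°C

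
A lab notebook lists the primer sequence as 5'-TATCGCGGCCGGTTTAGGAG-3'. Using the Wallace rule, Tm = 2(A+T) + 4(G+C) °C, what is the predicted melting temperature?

64°C

A=3, G=8, T=5, C=4
AT pairs contribute 8, GC pairs contribute 12.
Tm = 2×8 + 4×12 = 64°C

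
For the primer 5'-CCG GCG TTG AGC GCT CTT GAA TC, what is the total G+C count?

14

Base counts: C=7, A=3, G=7, T=6
G+C = 7 + 7 = 14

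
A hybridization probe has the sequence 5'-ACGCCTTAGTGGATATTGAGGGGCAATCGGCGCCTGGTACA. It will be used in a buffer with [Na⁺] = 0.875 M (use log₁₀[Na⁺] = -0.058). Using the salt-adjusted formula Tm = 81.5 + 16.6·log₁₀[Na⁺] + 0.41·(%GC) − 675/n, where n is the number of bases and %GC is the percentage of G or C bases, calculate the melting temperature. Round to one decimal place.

Length n = 41. G=14, T=9, C=9, A=9
G+C = 23, so %GC = 23/41 × 100 = 56.098%
Salt term: 16.6 × (-0.058) = -0.963
GC term: 0.41 × 56.098 = 23; length term: −675/41 = −16.463
Tm = 81.5 + (-0.963) + 23 − 16.463 = 87.074 → 87.1°C

87.1°C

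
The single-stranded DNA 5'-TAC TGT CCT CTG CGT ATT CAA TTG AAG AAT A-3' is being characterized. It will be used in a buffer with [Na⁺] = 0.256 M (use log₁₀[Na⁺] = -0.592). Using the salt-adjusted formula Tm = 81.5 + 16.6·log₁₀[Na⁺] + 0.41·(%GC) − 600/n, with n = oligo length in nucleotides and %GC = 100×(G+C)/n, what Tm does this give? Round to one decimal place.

Length n = 31. G=5, C=6, A=9, T=11
G+C = 11, so %GC = 11/31 × 100 = 35.484%
Salt term: 16.6 × (-0.592) = -9.827
GC term: 0.41 × 35.484 = 14.548; length term: −600/31 = −19.355
Tm = 81.5 + (-9.827) + 14.548 − 19.355 = 66.866 → 66.9°C

66.9°C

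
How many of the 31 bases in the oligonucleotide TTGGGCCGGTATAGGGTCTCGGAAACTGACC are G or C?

Scanning the sequence gives T=7, A=6, G=11, C=7.
G+C = 11 + 7 = 18

18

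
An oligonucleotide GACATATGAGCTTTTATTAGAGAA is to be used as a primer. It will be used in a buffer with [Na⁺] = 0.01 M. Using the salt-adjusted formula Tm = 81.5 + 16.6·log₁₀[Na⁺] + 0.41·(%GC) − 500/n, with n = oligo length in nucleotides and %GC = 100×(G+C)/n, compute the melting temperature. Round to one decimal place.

39.4°C

Length n = 24. Scanning the sequence gives T=8, C=2, G=5, A=9.
G+C = 7, so %GC = 7/24 × 100 = 29.167%
Salt term: 16.6 × (-2) = -33.2
GC term: 0.41 × 29.167 = 11.958; length term: −500/24 = −20.833
Tm = 81.5 + (-33.2) + 11.958 − 20.833 = 39.425 → 39.4°C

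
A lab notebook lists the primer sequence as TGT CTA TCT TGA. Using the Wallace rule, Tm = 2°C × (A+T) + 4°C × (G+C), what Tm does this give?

32°C

Scanning the sequence gives A=2, G=2, T=6, C=2.
A+T = 8, G+C = 4
Tm = 4·4 + 2·8 = 16 + 16 = 32°C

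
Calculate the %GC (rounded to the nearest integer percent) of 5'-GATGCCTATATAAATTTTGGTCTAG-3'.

Scanning the sequence gives T=10, C=3, A=7, G=5.
G+C = 5 + 3 = 8 out of 25 bases
%GC = 8/25 × 100 = 32% ≈ 32%

32%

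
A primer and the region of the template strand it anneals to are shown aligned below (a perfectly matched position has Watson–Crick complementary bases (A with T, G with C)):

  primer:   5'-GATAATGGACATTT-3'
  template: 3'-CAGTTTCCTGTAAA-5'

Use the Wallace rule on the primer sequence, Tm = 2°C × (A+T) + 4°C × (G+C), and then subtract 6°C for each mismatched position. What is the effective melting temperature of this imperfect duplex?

18°C

Primer base counts: A=5, T=5, G=3, C=1 → A+T=10, G+C=4
Perfect-match Tm = 2(10) + 4(4) = 20 + 16 = 36°C
Mismatches (positions where the bases are not complementary): 3 (at positions 2, 3, 6)
Effective Tm = 36 − 3×6 = 36 − 18 = 18°C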